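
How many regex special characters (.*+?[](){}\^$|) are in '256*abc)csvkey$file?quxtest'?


Regex special characters are: . * + ? [ ] ( ) { } \ ^ $ |
Scanning '256*abc)csvkey$file?quxtest':
  pos 3: '*' -> SPECIAL
  pos 7: ')' -> SPECIAL
  pos 14: '$' -> SPECIAL
  pos 19: '?' -> SPECIAL
Special chars found: ['*', ')', '$', '?']
Total: 4

4


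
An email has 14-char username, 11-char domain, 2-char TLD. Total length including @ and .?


An email address has format: username@domain.tld
Username length: 14
'@' character: 1
Domain length: 11
'.' character: 1
TLD length: 2
Total = 14 + 1 + 11 + 1 + 2 = 29

29


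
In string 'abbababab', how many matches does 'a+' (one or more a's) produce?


Pattern 'a+' matches one or more consecutive a's.
String: 'abbababab'
Scanning for runs of a:
  Match 1: 'a' (length 1)
  Match 2: 'a' (length 1)
  Match 3: 'a' (length 1)
  Match 4: 'a' (length 1)
Total matches: 4

4


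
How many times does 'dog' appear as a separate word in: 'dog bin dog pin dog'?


Scanning each word for exact match 'dog':
  Word 1: 'dog' -> MATCH
  Word 2: 'bin' -> no
  Word 3: 'dog' -> MATCH
  Word 4: 'pin' -> no
  Word 5: 'dog' -> MATCH
Total matches: 3

3


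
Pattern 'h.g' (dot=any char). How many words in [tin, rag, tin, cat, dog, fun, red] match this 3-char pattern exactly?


Pattern 'h.g' means: starts with 'h', any single char, ends with 'g'.
Checking each word (must be exactly 3 chars):
  'tin' (len=3): no
  'rag' (len=3): no
  'tin' (len=3): no
  'cat' (len=3): no
  'dog' (len=3): no
  'fun' (len=3): no
  'red' (len=3): no
Matching words: []
Total: 0

0


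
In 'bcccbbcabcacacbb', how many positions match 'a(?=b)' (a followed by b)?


Lookahead 'a(?=b)' matches 'a' only when followed by 'b'.
String: 'bcccbbcabcacacbb'
Checking each position where char is 'a':
  pos 7: 'a' -> MATCH (next='b')
  pos 10: 'a' -> no (next='c')
  pos 12: 'a' -> no (next='c')
Matching positions: [7]
Count: 1

1


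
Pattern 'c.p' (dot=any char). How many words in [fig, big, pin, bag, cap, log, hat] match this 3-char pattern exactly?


Pattern 'c.p' means: starts with 'c', any single char, ends with 'p'.
Checking each word (must be exactly 3 chars):
  'fig' (len=3): no
  'big' (len=3): no
  'pin' (len=3): no
  'bag' (len=3): no
  'cap' (len=3): MATCH
  'log' (len=3): no
  'hat' (len=3): no
Matching words: ['cap']
Total: 1

1


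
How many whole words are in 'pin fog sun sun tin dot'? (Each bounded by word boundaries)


Word boundaries (\b) mark the start/end of each word.
Text: 'pin fog sun sun tin dot'
Splitting by whitespace:
  Word 1: 'pin'
  Word 2: 'fog'
  Word 3: 'sun'
  Word 4: 'sun'
  Word 5: 'tin'
  Word 6: 'dot'
Total whole words: 6

6


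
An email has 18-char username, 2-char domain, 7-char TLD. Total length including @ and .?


An email address has format: username@domain.tld
Username length: 18
'@' character: 1
Domain length: 2
'.' character: 1
TLD length: 7
Total = 18 + 1 + 2 + 1 + 7 = 29

29


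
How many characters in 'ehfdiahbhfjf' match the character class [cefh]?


Character class [cefh] matches any of: {c, e, f, h}
Scanning string 'ehfdiahbhfjf' character by character:
  pos 0: 'e' -> MATCH
  pos 1: 'h' -> MATCH
  pos 2: 'f' -> MATCH
  pos 3: 'd' -> no
  pos 4: 'i' -> no
  pos 5: 'a' -> no
  pos 6: 'h' -> MATCH
  pos 7: 'b' -> no
  pos 8: 'h' -> MATCH
  pos 9: 'f' -> MATCH
  pos 10: 'j' -> no
  pos 11: 'f' -> MATCH
Total matches: 7

7


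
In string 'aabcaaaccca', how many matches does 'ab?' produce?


Pattern 'ab?' matches 'a' optionally followed by 'b'.
String: 'aabcaaaccca'
Scanning left to right for 'a' then checking next char:
  Match 1: 'a' (a not followed by b)
  Match 2: 'ab' (a followed by b)
  Match 3: 'a' (a not followed by b)
  Match 4: 'a' (a not followed by b)
  Match 5: 'a' (a not followed by b)
  Match 6: 'a' (a not followed by b)
Total matches: 6

6


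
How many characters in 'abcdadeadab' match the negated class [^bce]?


Negated class [^bce] matches any char NOT in {b, c, e}
Scanning 'abcdadeadab':
  pos 0: 'a' -> MATCH
  pos 1: 'b' -> no (excluded)
  pos 2: 'c' -> no (excluded)
  pos 3: 'd' -> MATCH
  pos 4: 'a' -> MATCH
  pos 5: 'd' -> MATCH
  pos 6: 'e' -> no (excluded)
  pos 7: 'a' -> MATCH
  pos 8: 'd' -> MATCH
  pos 9: 'a' -> MATCH
  pos 10: 'b' -> no (excluded)
Total matches: 7

7


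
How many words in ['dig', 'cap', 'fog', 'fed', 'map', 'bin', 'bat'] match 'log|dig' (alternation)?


Alternation 'log|dig' matches either 'log' or 'dig'.
Checking each word:
  'dig' -> MATCH
  'cap' -> no
  'fog' -> no
  'fed' -> no
  'map' -> no
  'bin' -> no
  'bat' -> no
Matches: ['dig']
Count: 1

1


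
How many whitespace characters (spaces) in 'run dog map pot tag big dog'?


\s matches whitespace characters (spaces, tabs, etc.).
Text: 'run dog map pot tag big dog'
This text has 7 words separated by spaces.
Number of spaces = number of words - 1 = 7 - 1 = 6

6


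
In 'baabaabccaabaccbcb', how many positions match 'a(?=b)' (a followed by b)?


Lookahead 'a(?=b)' matches 'a' only when followed by 'b'.
String: 'baabaabccaabaccbcb'
Checking each position where char is 'a':
  pos 1: 'a' -> no (next='a')
  pos 2: 'a' -> MATCH (next='b')
  pos 4: 'a' -> no (next='a')
  pos 5: 'a' -> MATCH (next='b')
  pos 9: 'a' -> no (next='a')
  pos 10: 'a' -> MATCH (next='b')
  pos 12: 'a' -> no (next='c')
Matching positions: [2, 5, 10]
Count: 3

3


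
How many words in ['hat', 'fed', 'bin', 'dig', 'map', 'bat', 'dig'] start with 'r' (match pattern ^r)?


Pattern ^r anchors to start of word. Check which words begin with 'r':
  'hat' -> no
  'fed' -> no
  'bin' -> no
  'dig' -> no
  'map' -> no
  'bat' -> no
  'dig' -> no
Matching words: []
Count: 0

0


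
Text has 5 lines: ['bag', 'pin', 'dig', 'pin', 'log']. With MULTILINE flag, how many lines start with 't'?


With MULTILINE flag, ^ matches the start of each line.
Lines: ['bag', 'pin', 'dig', 'pin', 'log']
Checking which lines start with 't':
  Line 1: 'bag' -> no
  Line 2: 'pin' -> no
  Line 3: 'dig' -> no
  Line 4: 'pin' -> no
  Line 5: 'log' -> no
Matching lines: []
Count: 0

0


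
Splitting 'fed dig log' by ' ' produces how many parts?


Splitting by ' ' breaks the string at each occurrence of the separator.
Text: 'fed dig log'
Parts after split:
  Part 1: 'fed'
  Part 2: 'dig'
  Part 3: 'log'
Total parts: 3

3


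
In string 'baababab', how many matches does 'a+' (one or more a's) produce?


Pattern 'a+' matches one or more consecutive a's.
String: 'baababab'
Scanning for runs of a:
  Match 1: 'aa' (length 2)
  Match 2: 'a' (length 1)
  Match 3: 'a' (length 1)
Total matches: 3

3


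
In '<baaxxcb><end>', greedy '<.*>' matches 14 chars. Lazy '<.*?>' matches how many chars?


Greedy '<.*>' tries to match as MUCH as possible.
Lazy '<.*?>' tries to match as LITTLE as possible.

String: '<baaxxcb><end>'
Greedy '<.*>' starts at first '<' and extends to the LAST '>': '<baaxxcb><end>' (14 chars)
Lazy '<.*?>' starts at first '<' and stops at the FIRST '>': '<baaxxcb>' (9 chars)

9


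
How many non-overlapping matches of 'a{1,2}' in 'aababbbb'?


Pattern 'a{1,2}' matches between 1 and 2 consecutive a's (greedy).
String: 'aababbbb'
Finding runs of a's and applying greedy matching:
  Run at pos 0: 'aa' (length 2)
  Run at pos 3: 'a' (length 1)
Matches: ['aa', 'a']
Count: 2

2


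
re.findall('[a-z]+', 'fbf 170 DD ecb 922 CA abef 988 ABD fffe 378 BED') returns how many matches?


Pattern '[a-z]+' finds one or more lowercase letters.
Text: 'fbf 170 DD ecb 922 CA abef 988 ABD fffe 378 BED'
Scanning for matches:
  Match 1: 'fbf'
  Match 2: 'ecb'
  Match 3: 'abef'
  Match 4: 'fffe'
Total matches: 4

4


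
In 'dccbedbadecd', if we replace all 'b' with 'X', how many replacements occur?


re.sub('b', 'X', text) replaces every occurrence of 'b' with 'X'.
Text: 'dccbedbadecd'
Scanning for 'b':
  pos 3: 'b' -> replacement #1
  pos 6: 'b' -> replacement #2
Total replacements: 2

2


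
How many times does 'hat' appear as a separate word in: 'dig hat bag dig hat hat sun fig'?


Scanning each word for exact match 'hat':
  Word 1: 'dig' -> no
  Word 2: 'hat' -> MATCH
  Word 3: 'bag' -> no
  Word 4: 'dig' -> no
  Word 5: 'hat' -> MATCH
  Word 6: 'hat' -> MATCH
  Word 7: 'sun' -> no
  Word 8: 'fig' -> no
Total matches: 3

3


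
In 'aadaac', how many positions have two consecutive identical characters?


Looking for consecutive identical characters in 'aadaac':
  pos 0-1: 'a' vs 'a' -> MATCH ('aa')
  pos 1-2: 'a' vs 'd' -> different
  pos 2-3: 'd' vs 'a' -> different
  pos 3-4: 'a' vs 'a' -> MATCH ('aa')
  pos 4-5: 'a' vs 'c' -> different
Consecutive identical pairs: ['aa', 'aa']
Count: 2

2


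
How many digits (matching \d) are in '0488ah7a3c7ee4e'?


\d matches any digit 0-9.
Scanning '0488ah7a3c7ee4e':
  pos 0: '0' -> DIGIT
  pos 1: '4' -> DIGIT
  pos 2: '8' -> DIGIT
  pos 3: '8' -> DIGIT
  pos 6: '7' -> DIGIT
  pos 8: '3' -> DIGIT
  pos 10: '7' -> DIGIT
  pos 13: '4' -> DIGIT
Digits found: ['0', '4', '8', '8', '7', '3', '7', '4']
Total: 8

8


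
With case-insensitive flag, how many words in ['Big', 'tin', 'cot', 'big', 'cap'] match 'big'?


Case-insensitive matching: compare each word's lowercase form to 'big'.
  'Big' -> lower='big' -> MATCH
  'tin' -> lower='tin' -> no
  'cot' -> lower='cot' -> no
  'big' -> lower='big' -> MATCH
  'cap' -> lower='cap' -> no
Matches: ['Big', 'big']
Count: 2

2


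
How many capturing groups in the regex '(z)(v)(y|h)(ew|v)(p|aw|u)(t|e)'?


To count capturing groups, count each '(' that starts a group.
Pattern: '(z)(v)(y|h)(ew|v)(p|aw|u)(t|e)'
Walking through the pattern:
  Position 0: '(' -> group #1
  Position 3: '(' -> group #2
  Position 6: '(' -> group #3
  Position 11: '(' -> group #4
  Position 17: '(' -> group #5
  Position 25: '(' -> group #6
Total capturing groups: 6

6


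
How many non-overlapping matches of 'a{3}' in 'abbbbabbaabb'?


Pattern 'a{3}' matches exactly 3 consecutive a's (greedy, non-overlapping).
String: 'abbbbabbaabb'
Scanning for runs of a's:
  Run at pos 0: 'a' (length 1) -> 0 match(es)
  Run at pos 5: 'a' (length 1) -> 0 match(es)
  Run at pos 8: 'aa' (length 2) -> 0 match(es)
Matches found: []
Total: 0

0


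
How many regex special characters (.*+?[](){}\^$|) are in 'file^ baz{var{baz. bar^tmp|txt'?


Regex special characters are: . * + ? [ ] ( ) { } \ ^ $ |
Scanning 'file^ baz{var{baz. bar^tmp|txt':
  pos 4: '^' -> SPECIAL
  pos 9: '{' -> SPECIAL
  pos 13: '{' -> SPECIAL
  pos 17: '.' -> SPECIAL
  pos 22: '^' -> SPECIAL
  pos 26: '|' -> SPECIAL
Special chars found: ['^', '{', '{', '.', '^', '|']
Total: 6

6


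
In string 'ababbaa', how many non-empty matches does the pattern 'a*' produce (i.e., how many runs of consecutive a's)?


Pattern 'a*' matches zero or more a's. We want non-empty runs of consecutive a's.
String: 'ababbaa'
Walking through the string to find runs of a's:
  Run 1: positions 0-0 -> 'a'
  Run 2: positions 2-2 -> 'a'
  Run 3: positions 5-6 -> 'aa'
Non-empty runs found: ['a', 'a', 'aa']
Count: 3

3


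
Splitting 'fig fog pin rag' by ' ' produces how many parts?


Splitting by ' ' breaks the string at each occurrence of the separator.
Text: 'fig fog pin rag'
Parts after split:
  Part 1: 'fig'
  Part 2: 'fog'
  Part 3: 'pin'
  Part 4: 'rag'
Total parts: 4

4


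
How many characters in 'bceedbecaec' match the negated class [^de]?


Negated class [^de] matches any char NOT in {d, e}
Scanning 'bceedbecaec':
  pos 0: 'b' -> MATCH
  pos 1: 'c' -> MATCH
  pos 2: 'e' -> no (excluded)
  pos 3: 'e' -> no (excluded)
  pos 4: 'd' -> no (excluded)
  pos 5: 'b' -> MATCH
  pos 6: 'e' -> no (excluded)
  pos 7: 'c' -> MATCH
  pos 8: 'a' -> MATCH
  pos 9: 'e' -> no (excluded)
  pos 10: 'c' -> MATCH
Total matches: 6

6


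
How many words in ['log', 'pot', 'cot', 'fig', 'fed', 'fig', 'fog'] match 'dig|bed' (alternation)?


Alternation 'dig|bed' matches either 'dig' or 'bed'.
Checking each word:
  'log' -> no
  'pot' -> no
  'cot' -> no
  'fig' -> no
  'fed' -> no
  'fig' -> no
  'fog' -> no
Matches: []
Count: 0

0


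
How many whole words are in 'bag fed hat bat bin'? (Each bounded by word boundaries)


Word boundaries (\b) mark the start/end of each word.
Text: 'bag fed hat bat bin'
Splitting by whitespace:
  Word 1: 'bag'
  Word 2: 'fed'
  Word 3: 'hat'
  Word 4: 'bat'
  Word 5: 'bin'
Total whole words: 5

5


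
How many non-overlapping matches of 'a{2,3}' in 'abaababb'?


Pattern 'a{2,3}' matches between 2 and 3 consecutive a's (greedy).
String: 'abaababb'
Finding runs of a's and applying greedy matching:
  Run at pos 0: 'a' (length 1)
  Run at pos 2: 'aa' (length 2)
  Run at pos 5: 'a' (length 1)
Matches: ['aa']
Count: 1

1


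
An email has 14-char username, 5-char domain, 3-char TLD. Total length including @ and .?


An email address has format: username@domain.tld
Username length: 14
'@' character: 1
Domain length: 5
'.' character: 1
TLD length: 3
Total = 14 + 1 + 5 + 1 + 3 = 24

24


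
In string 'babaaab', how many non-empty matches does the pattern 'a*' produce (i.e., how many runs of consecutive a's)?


Pattern 'a*' matches zero or more a's. We want non-empty runs of consecutive a's.
String: 'babaaab'
Walking through the string to find runs of a's:
  Run 1: positions 1-1 -> 'a'
  Run 2: positions 3-5 -> 'aaa'
Non-empty runs found: ['a', 'aaa']
Count: 2

2


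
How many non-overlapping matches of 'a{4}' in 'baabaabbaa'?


Pattern 'a{4}' matches exactly 4 consecutive a's (greedy, non-overlapping).
String: 'baabaabbaa'
Scanning for runs of a's:
  Run at pos 1: 'aa' (length 2) -> 0 match(es)
  Run at pos 4: 'aa' (length 2) -> 0 match(es)
  Run at pos 8: 'aa' (length 2) -> 0 match(es)
Matches found: []
Total: 0

0


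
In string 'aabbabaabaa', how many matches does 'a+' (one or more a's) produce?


Pattern 'a+' matches one or more consecutive a's.
String: 'aabbabaabaa'
Scanning for runs of a:
  Match 1: 'aa' (length 2)
  Match 2: 'a' (length 1)
  Match 3: 'aa' (length 2)
  Match 4: 'aa' (length 2)
Total matches: 4

4


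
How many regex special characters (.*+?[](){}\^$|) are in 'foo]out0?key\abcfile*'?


Regex special characters are: . * + ? [ ] ( ) { } \ ^ $ |
Scanning 'foo]out0?key\abcfile*':
  pos 3: ']' -> SPECIAL
  pos 8: '?' -> SPECIAL
  pos 12: '\' -> SPECIAL
  pos 20: '*' -> SPECIAL
Special chars found: [']', '?', '\\', '*']
Total: 4

4


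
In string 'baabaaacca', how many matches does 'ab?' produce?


Pattern 'ab?' matches 'a' optionally followed by 'b'.
String: 'baabaaacca'
Scanning left to right for 'a' then checking next char:
  Match 1: 'a' (a not followed by b)
  Match 2: 'ab' (a followed by b)
  Match 3: 'a' (a not followed by b)
  Match 4: 'a' (a not followed by b)
  Match 5: 'a' (a not followed by b)
  Match 6: 'a' (a not followed by b)
Total matches: 6

6


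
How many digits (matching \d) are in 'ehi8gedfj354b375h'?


\d matches any digit 0-9.
Scanning 'ehi8gedfj354b375h':
  pos 3: '8' -> DIGIT
  pos 9: '3' -> DIGIT
  pos 10: '5' -> DIGIT
  pos 11: '4' -> DIGIT
  pos 13: '3' -> DIGIT
  pos 14: '7' -> DIGIT
  pos 15: '5' -> DIGIT
Digits found: ['8', '3', '5', '4', '3', '7', '5']
Total: 7

7


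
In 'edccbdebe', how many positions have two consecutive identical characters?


Looking for consecutive identical characters in 'edccbdebe':
  pos 0-1: 'e' vs 'd' -> different
  pos 1-2: 'd' vs 'c' -> different
  pos 2-3: 'c' vs 'c' -> MATCH ('cc')
  pos 3-4: 'c' vs 'b' -> different
  pos 4-5: 'b' vs 'd' -> different
  pos 5-6: 'd' vs 'e' -> different
  pos 6-7: 'e' vs 'b' -> different
  pos 7-8: 'b' vs 'e' -> different
Consecutive identical pairs: ['cc']
Count: 1

1


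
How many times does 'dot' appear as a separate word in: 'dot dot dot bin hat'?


Scanning each word for exact match 'dot':
  Word 1: 'dot' -> MATCH
  Word 2: 'dot' -> MATCH
  Word 3: 'dot' -> MATCH
  Word 4: 'bin' -> no
  Word 5: 'hat' -> no
Total matches: 3

3


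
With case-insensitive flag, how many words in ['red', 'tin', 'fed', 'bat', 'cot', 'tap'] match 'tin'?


Case-insensitive matching: compare each word's lowercase form to 'tin'.
  'red' -> lower='red' -> no
  'tin' -> lower='tin' -> MATCH
  'fed' -> lower='fed' -> no
  'bat' -> lower='bat' -> no
  'cot' -> lower='cot' -> no
  'tap' -> lower='tap' -> no
Matches: ['tin']
Count: 1

1


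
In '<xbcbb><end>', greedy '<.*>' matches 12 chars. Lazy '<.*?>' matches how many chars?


Greedy '<.*>' tries to match as MUCH as possible.
Lazy '<.*?>' tries to match as LITTLE as possible.

String: '<xbcbb><end>'
Greedy '<.*>' starts at first '<' and extends to the LAST '>': '<xbcbb><end>' (12 chars)
Lazy '<.*?>' starts at first '<' and stops at the FIRST '>': '<xbcbb>' (7 chars)

7


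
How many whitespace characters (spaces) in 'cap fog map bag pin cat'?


\s matches whitespace characters (spaces, tabs, etc.).
Text: 'cap fog map bag pin cat'
This text has 6 words separated by spaces.
Number of spaces = number of words - 1 = 6 - 1 = 5

5


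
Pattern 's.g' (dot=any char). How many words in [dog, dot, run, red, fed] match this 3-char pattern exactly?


Pattern 's.g' means: starts with 's', any single char, ends with 'g'.
Checking each word (must be exactly 3 chars):
  'dog' (len=3): no
  'dot' (len=3): no
  'run' (len=3): no
  'red' (len=3): no
  'fed' (len=3): no
Matching words: []
Total: 0

0


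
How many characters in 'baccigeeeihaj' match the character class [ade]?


Character class [ade] matches any of: {a, d, e}
Scanning string 'baccigeeeihaj' character by character:
  pos 0: 'b' -> no
  pos 1: 'a' -> MATCH
  pos 2: 'c' -> no
  pos 3: 'c' -> no
  pos 4: 'i' -> no
  pos 5: 'g' -> no
  pos 6: 'e' -> MATCH
  pos 7: 'e' -> MATCH
  pos 8: 'e' -> MATCH
  pos 9: 'i' -> no
  pos 10: 'h' -> no
  pos 11: 'a' -> MATCH
  pos 12: 'j' -> no
Total matches: 5

5


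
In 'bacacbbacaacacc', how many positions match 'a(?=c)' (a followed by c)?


Lookahead 'a(?=c)' matches 'a' only when followed by 'c'.
String: 'bacacbbacaacacc'
Checking each position where char is 'a':
  pos 1: 'a' -> MATCH (next='c')
  pos 3: 'a' -> MATCH (next='c')
  pos 7: 'a' -> MATCH (next='c')
  pos 9: 'a' -> no (next='a')
  pos 10: 'a' -> MATCH (next='c')
  pos 12: 'a' -> MATCH (next='c')
Matching positions: [1, 3, 7, 10, 12]
Count: 5

5


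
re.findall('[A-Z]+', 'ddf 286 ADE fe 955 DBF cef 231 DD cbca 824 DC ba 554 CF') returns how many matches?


Pattern '[A-Z]+' finds one or more uppercase letters.
Text: 'ddf 286 ADE fe 955 DBF cef 231 DD cbca 824 DC ba 554 CF'
Scanning for matches:
  Match 1: 'ADE'
  Match 2: 'DBF'
  Match 3: 'DD'
  Match 4: 'DC'
  Match 5: 'CF'
Total matches: 5

5


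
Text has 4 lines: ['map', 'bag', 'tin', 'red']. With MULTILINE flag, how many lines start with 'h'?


With MULTILINE flag, ^ matches the start of each line.
Lines: ['map', 'bag', 'tin', 'red']
Checking which lines start with 'h':
  Line 1: 'map' -> no
  Line 2: 'bag' -> no
  Line 3: 'tin' -> no
  Line 4: 'red' -> no
Matching lines: []
Count: 0

0


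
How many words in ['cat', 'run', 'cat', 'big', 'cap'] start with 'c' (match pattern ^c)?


Pattern ^c anchors to start of word. Check which words begin with 'c':
  'cat' -> MATCH (starts with 'c')
  'run' -> no
  'cat' -> MATCH (starts with 'c')
  'big' -> no
  'cap' -> MATCH (starts with 'c')
Matching words: ['cat', 'cat', 'cap']
Count: 3

3


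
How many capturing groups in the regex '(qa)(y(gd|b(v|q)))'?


To count capturing groups, count each '(' that starts a group.
Pattern: '(qa)(y(gd|b(v|q)))'
Walking through the pattern:
  Position 0: '(' -> group #1
  Position 4: '(' -> group #2
  Position 6: '(' -> group #3
  Position 11: '(' -> group #4
Total capturing groups: 4

4


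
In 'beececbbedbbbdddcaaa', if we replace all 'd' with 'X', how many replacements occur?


re.sub('d', 'X', text) replaces every occurrence of 'd' with 'X'.
Text: 'beececbbedbbbdddcaaa'
Scanning for 'd':
  pos 9: 'd' -> replacement #1
  pos 13: 'd' -> replacement #2
  pos 14: 'd' -> replacement #3
  pos 15: 'd' -> replacement #4
Total replacements: 4

4


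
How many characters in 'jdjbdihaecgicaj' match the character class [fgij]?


Character class [fgij] matches any of: {f, g, i, j}
Scanning string 'jdjbdihaecgicaj' character by character:
  pos 0: 'j' -> MATCH
  pos 1: 'd' -> no
  pos 2: 'j' -> MATCH
  pos 3: 'b' -> no
  pos 4: 'd' -> no
  pos 5: 'i' -> MATCH
  pos 6: 'h' -> no
  pos 7: 'a' -> no
  pos 8: 'e' -> no
  pos 9: 'c' -> no
  pos 10: 'g' -> MATCH
  pos 11: 'i' -> MATCH
  pos 12: 'c' -> no
  pos 13: 'a' -> no
  pos 14: 'j' -> MATCH
Total matches: 6

6


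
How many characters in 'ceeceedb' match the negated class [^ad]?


Negated class [^ad] matches any char NOT in {a, d}
Scanning 'ceeceedb':
  pos 0: 'c' -> MATCH
  pos 1: 'e' -> MATCH
  pos 2: 'e' -> MATCH
  pos 3: 'c' -> MATCH
  pos 4: 'e' -> MATCH
  pos 5: 'e' -> MATCH
  pos 6: 'd' -> no (excluded)
  pos 7: 'b' -> MATCH
Total matches: 7

7


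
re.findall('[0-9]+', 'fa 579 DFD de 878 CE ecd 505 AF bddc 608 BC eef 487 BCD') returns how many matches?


Pattern '[0-9]+' finds one or more digits.
Text: 'fa 579 DFD de 878 CE ecd 505 AF bddc 608 BC eef 487 BCD'
Scanning for matches:
  Match 1: '579'
  Match 2: '878'
  Match 3: '505'
  Match 4: '608'
  Match 5: '487'
Total matches: 5

5


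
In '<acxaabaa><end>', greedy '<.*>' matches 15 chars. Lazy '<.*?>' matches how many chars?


Greedy '<.*>' tries to match as MUCH as possible.
Lazy '<.*?>' tries to match as LITTLE as possible.

String: '<acxaabaa><end>'
Greedy '<.*>' starts at first '<' and extends to the LAST '>': '<acxaabaa><end>' (15 chars)
Lazy '<.*?>' starts at first '<' and stops at the FIRST '>': '<acxaabaa>' (10 chars)

10


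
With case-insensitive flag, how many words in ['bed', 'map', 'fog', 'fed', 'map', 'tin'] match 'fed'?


Case-insensitive matching: compare each word's lowercase form to 'fed'.
  'bed' -> lower='bed' -> no
  'map' -> lower='map' -> no
  'fog' -> lower='fog' -> no
  'fed' -> lower='fed' -> MATCH
  'map' -> lower='map' -> no
  'tin' -> lower='tin' -> no
Matches: ['fed']
Count: 1

1


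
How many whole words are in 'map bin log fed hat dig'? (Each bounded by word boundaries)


Word boundaries (\b) mark the start/end of each word.
Text: 'map bin log fed hat dig'
Splitting by whitespace:
  Word 1: 'map'
  Word 2: 'bin'
  Word 3: 'log'
  Word 4: 'fed'
  Word 5: 'hat'
  Word 6: 'dig'
Total whole words: 6

6


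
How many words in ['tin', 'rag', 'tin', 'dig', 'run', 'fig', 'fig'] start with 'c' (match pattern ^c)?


Pattern ^c anchors to start of word. Check which words begin with 'c':
  'tin' -> no
  'rag' -> no
  'tin' -> no
  'dig' -> no
  'run' -> no
  'fig' -> no
  'fig' -> no
Matching words: []
Count: 0

0


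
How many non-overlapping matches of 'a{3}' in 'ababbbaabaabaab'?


Pattern 'a{3}' matches exactly 3 consecutive a's (greedy, non-overlapping).
String: 'ababbbaabaabaab'
Scanning for runs of a's:
  Run at pos 0: 'a' (length 1) -> 0 match(es)
  Run at pos 2: 'a' (length 1) -> 0 match(es)
  Run at pos 6: 'aa' (length 2) -> 0 match(es)
  Run at pos 9: 'aa' (length 2) -> 0 match(es)
  Run at pos 12: 'aa' (length 2) -> 0 match(es)
Matches found: []
Total: 0

0


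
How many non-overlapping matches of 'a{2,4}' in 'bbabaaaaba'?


Pattern 'a{2,4}' matches between 2 and 4 consecutive a's (greedy).
String: 'bbabaaaaba'
Finding runs of a's and applying greedy matching:
  Run at pos 2: 'a' (length 1)
  Run at pos 4: 'aaaa' (length 4)
  Run at pos 9: 'a' (length 1)
Matches: ['aaaa']
Count: 1

1


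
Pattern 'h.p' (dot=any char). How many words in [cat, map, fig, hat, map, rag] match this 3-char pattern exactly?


Pattern 'h.p' means: starts with 'h', any single char, ends with 'p'.
Checking each word (must be exactly 3 chars):
  'cat' (len=3): no
  'map' (len=3): no
  'fig' (len=3): no
  'hat' (len=3): no
  'map' (len=3): no
  'rag' (len=3): no
Matching words: []
Total: 0

0


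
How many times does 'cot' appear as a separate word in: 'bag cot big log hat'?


Scanning each word for exact match 'cot':
  Word 1: 'bag' -> no
  Word 2: 'cot' -> MATCH
  Word 3: 'big' -> no
  Word 4: 'log' -> no
  Word 5: 'hat' -> no
Total matches: 1

1


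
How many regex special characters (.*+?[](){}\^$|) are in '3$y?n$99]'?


Regex special characters are: . * + ? [ ] ( ) { } \ ^ $ |
Scanning '3$y?n$99]':
  pos 1: '$' -> SPECIAL
  pos 3: '?' -> SPECIAL
  pos 5: '$' -> SPECIAL
  pos 8: ']' -> SPECIAL
Special chars found: ['$', '?', '$', ']']
Total: 4

4


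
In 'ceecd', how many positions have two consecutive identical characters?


Looking for consecutive identical characters in 'ceecd':
  pos 0-1: 'c' vs 'e' -> different
  pos 1-2: 'e' vs 'e' -> MATCH ('ee')
  pos 2-3: 'e' vs 'c' -> different
  pos 3-4: 'c' vs 'd' -> different
Consecutive identical pairs: ['ee']
Count: 1

1


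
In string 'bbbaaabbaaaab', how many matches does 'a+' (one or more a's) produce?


Pattern 'a+' matches one or more consecutive a's.
String: 'bbbaaabbaaaab'
Scanning for runs of a:
  Match 1: 'aaa' (length 3)
  Match 2: 'aaaa' (length 4)
Total matches: 2

2


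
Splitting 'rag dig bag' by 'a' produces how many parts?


Splitting by 'a' breaks the string at each occurrence of the separator.
Text: 'rag dig bag'
Parts after split:
  Part 1: 'r'
  Part 2: 'g dig b'
  Part 3: 'g'
Total parts: 3

3


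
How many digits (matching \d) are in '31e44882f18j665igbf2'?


\d matches any digit 0-9.
Scanning '31e44882f18j665igbf2':
  pos 0: '3' -> DIGIT
  pos 1: '1' -> DIGIT
  pos 3: '4' -> DIGIT
  pos 4: '4' -> DIGIT
  pos 5: '8' -> DIGIT
  pos 6: '8' -> DIGIT
  pos 7: '2' -> DIGIT
  pos 9: '1' -> DIGIT
  pos 10: '8' -> DIGIT
  pos 12: '6' -> DIGIT
  pos 13: '6' -> DIGIT
  pos 14: '5' -> DIGIT
  pos 19: '2' -> DIGIT
Digits found: ['3', '1', '4', '4', '8', '8', '2', '1', '8', '6', '6', '5', '2']
Total: 13

13


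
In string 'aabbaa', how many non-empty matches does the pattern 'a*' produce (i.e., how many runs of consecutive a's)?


Pattern 'a*' matches zero or more a's. We want non-empty runs of consecutive a's.
String: 'aabbaa'
Walking through the string to find runs of a's:
  Run 1: positions 0-1 -> 'aa'
  Run 2: positions 4-5 -> 'aa'
Non-empty runs found: ['aa', 'aa']
Count: 2

2


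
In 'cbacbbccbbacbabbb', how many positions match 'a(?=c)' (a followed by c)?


Lookahead 'a(?=c)' matches 'a' only when followed by 'c'.
String: 'cbacbbccbbacbabbb'
Checking each position where char is 'a':
  pos 2: 'a' -> MATCH (next='c')
  pos 10: 'a' -> MATCH (next='c')
  pos 13: 'a' -> no (next='b')
Matching positions: [2, 10]
Count: 2

2


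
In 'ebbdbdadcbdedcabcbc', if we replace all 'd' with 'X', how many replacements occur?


re.sub('d', 'X', text) replaces every occurrence of 'd' with 'X'.
Text: 'ebbdbdadcbdedcabcbc'
Scanning for 'd':
  pos 3: 'd' -> replacement #1
  pos 5: 'd' -> replacement #2
  pos 7: 'd' -> replacement #3
  pos 10: 'd' -> replacement #4
  pos 12: 'd' -> replacement #5
Total replacements: 5

5


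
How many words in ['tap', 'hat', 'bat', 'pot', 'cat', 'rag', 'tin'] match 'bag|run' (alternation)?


Alternation 'bag|run' matches either 'bag' or 'run'.
Checking each word:
  'tap' -> no
  'hat' -> no
  'bat' -> no
  'pot' -> no
  'cat' -> no
  'rag' -> no
  'tin' -> no
Matches: []
Count: 0

0


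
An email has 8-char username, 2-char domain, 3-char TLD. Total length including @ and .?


An email address has format: username@domain.tld
Username length: 8
'@' character: 1
Domain length: 2
'.' character: 1
TLD length: 3
Total = 8 + 1 + 2 + 1 + 3 = 15

15


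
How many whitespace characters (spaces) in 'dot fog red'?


\s matches whitespace characters (spaces, tabs, etc.).
Text: 'dot fog red'
This text has 3 words separated by spaces.
Number of spaces = number of words - 1 = 3 - 1 = 2

2


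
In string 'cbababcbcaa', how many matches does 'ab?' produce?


Pattern 'ab?' matches 'a' optionally followed by 'b'.
String: 'cbababcbcaa'
Scanning left to right for 'a' then checking next char:
  Match 1: 'ab' (a followed by b)
  Match 2: 'ab' (a followed by b)
  Match 3: 'a' (a not followed by b)
  Match 4: 'a' (a not followed by b)
Total matches: 4

4


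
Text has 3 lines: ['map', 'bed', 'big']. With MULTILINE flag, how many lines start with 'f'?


With MULTILINE flag, ^ matches the start of each line.
Lines: ['map', 'bed', 'big']
Checking which lines start with 'f':
  Line 1: 'map' -> no
  Line 2: 'bed' -> no
  Line 3: 'big' -> no
Matching lines: []
Count: 0

0


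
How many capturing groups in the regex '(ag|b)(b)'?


To count capturing groups, count each '(' that starts a group.
Pattern: '(ag|b)(b)'
Walking through the pattern:
  Position 0: '(' -> group #1
  Position 6: '(' -> group #2
Total capturing groups: 2

2


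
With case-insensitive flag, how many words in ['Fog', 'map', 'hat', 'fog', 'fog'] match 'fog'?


Case-insensitive matching: compare each word's lowercase form to 'fog'.
  'Fog' -> lower='fog' -> MATCH
  'map' -> lower='map' -> no
  'hat' -> lower='hat' -> no
  'fog' -> lower='fog' -> MATCH
  'fog' -> lower='fog' -> MATCH
Matches: ['Fog', 'fog', 'fog']
Count: 3

3


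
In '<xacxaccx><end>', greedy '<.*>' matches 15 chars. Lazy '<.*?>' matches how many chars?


Greedy '<.*>' tries to match as MUCH as possible.
Lazy '<.*?>' tries to match as LITTLE as possible.

String: '<xacxaccx><end>'
Greedy '<.*>' starts at first '<' and extends to the LAST '>': '<xacxaccx><end>' (15 chars)
Lazy '<.*?>' starts at first '<' and stops at the FIRST '>': '<xacxaccx>' (10 chars)

10


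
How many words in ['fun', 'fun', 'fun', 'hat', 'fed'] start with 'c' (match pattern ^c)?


Pattern ^c anchors to start of word. Check which words begin with 'c':
  'fun' -> no
  'fun' -> no
  'fun' -> no
  'hat' -> no
  'fed' -> no
Matching words: []
Count: 0

0


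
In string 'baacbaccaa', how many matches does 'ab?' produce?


Pattern 'ab?' matches 'a' optionally followed by 'b'.
String: 'baacbaccaa'
Scanning left to right for 'a' then checking next char:
  Match 1: 'a' (a not followed by b)
  Match 2: 'a' (a not followed by b)
  Match 3: 'a' (a not followed by b)
  Match 4: 'a' (a not followed by b)
  Match 5: 'a' (a not followed by b)
Total matches: 5

5


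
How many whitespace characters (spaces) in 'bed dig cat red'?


\s matches whitespace characters (spaces, tabs, etc.).
Text: 'bed dig cat red'
This text has 4 words separated by spaces.
Number of spaces = number of words - 1 = 4 - 1 = 3

3


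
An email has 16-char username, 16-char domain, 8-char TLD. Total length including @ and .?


An email address has format: username@domain.tld
Username length: 16
'@' character: 1
Domain length: 16
'.' character: 1
TLD length: 8
Total = 16 + 1 + 16 + 1 + 8 = 42

42


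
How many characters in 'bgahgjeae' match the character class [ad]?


Character class [ad] matches any of: {a, d}
Scanning string 'bgahgjeae' character by character:
  pos 0: 'b' -> no
  pos 1: 'g' -> no
  pos 2: 'a' -> MATCH
  pos 3: 'h' -> no
  pos 4: 'g' -> no
  pos 5: 'j' -> no
  pos 6: 'e' -> no
  pos 7: 'a' -> MATCH
  pos 8: 'e' -> no
Total matches: 2

2


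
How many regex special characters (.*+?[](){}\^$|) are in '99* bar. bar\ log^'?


Regex special characters are: . * + ? [ ] ( ) { } \ ^ $ |
Scanning '99* bar. bar\ log^':
  pos 2: '*' -> SPECIAL
  pos 7: '.' -> SPECIAL
  pos 12: '\' -> SPECIAL
  pos 17: '^' -> SPECIAL
Special chars found: ['*', '.', '\\', '^']
Total: 4

4


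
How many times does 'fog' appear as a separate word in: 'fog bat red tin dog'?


Scanning each word for exact match 'fog':
  Word 1: 'fog' -> MATCH
  Word 2: 'bat' -> no
  Word 3: 'red' -> no
  Word 4: 'tin' -> no
  Word 5: 'dog' -> no
Total matches: 1

1


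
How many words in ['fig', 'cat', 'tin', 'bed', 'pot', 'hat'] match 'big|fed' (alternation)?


Alternation 'big|fed' matches either 'big' or 'fed'.
Checking each word:
  'fig' -> no
  'cat' -> no
  'tin' -> no
  'bed' -> no
  'pot' -> no
  'hat' -> no
Matches: []
Count: 0

0


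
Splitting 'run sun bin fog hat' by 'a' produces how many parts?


Splitting by 'a' breaks the string at each occurrence of the separator.
Text: 'run sun bin fog hat'
Parts after split:
  Part 1: 'run sun bin fog h'
  Part 2: 't'
Total parts: 2

2


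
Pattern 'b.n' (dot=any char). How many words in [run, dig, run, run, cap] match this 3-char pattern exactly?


Pattern 'b.n' means: starts with 'b', any single char, ends with 'n'.
Checking each word (must be exactly 3 chars):
  'run' (len=3): no
  'dig' (len=3): no
  'run' (len=3): no
  'run' (len=3): no
  'cap' (len=3): no
Matching words: []
Total: 0

0


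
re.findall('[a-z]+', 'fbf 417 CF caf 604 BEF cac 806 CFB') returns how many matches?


Pattern '[a-z]+' finds one or more lowercase letters.
Text: 'fbf 417 CF caf 604 BEF cac 806 CFB'
Scanning for matches:
  Match 1: 'fbf'
  Match 2: 'caf'
  Match 3: 'cac'
Total matches: 3

3


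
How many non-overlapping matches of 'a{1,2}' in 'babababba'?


Pattern 'a{1,2}' matches between 1 and 2 consecutive a's (greedy).
String: 'babababba'
Finding runs of a's and applying greedy matching:
  Run at pos 1: 'a' (length 1)
  Run at pos 3: 'a' (length 1)
  Run at pos 5: 'a' (length 1)
  Run at pos 8: 'a' (length 1)
Matches: ['a', 'a', 'a', 'a']
Count: 4

4


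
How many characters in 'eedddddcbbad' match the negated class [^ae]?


Negated class [^ae] matches any char NOT in {a, e}
Scanning 'eedddddcbbad':
  pos 0: 'e' -> no (excluded)
  pos 1: 'e' -> no (excluded)
  pos 2: 'd' -> MATCH
  pos 3: 'd' -> MATCH
  pos 4: 'd' -> MATCH
  pos 5: 'd' -> MATCH
  pos 6: 'd' -> MATCH
  pos 7: 'c' -> MATCH
  pos 8: 'b' -> MATCH
  pos 9: 'b' -> MATCH
  pos 10: 'a' -> no (excluded)
  pos 11: 'd' -> MATCH
Total matches: 9

9


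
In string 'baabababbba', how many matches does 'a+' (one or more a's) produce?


Pattern 'a+' matches one or more consecutive a's.
String: 'baabababbba'
Scanning for runs of a:
  Match 1: 'aa' (length 2)
  Match 2: 'a' (length 1)
  Match 3: 'a' (length 1)
  Match 4: 'a' (length 1)
Total matches: 4

4


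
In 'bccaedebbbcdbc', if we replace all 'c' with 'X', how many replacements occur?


re.sub('c', 'X', text) replaces every occurrence of 'c' with 'X'.
Text: 'bccaedebbbcdbc'
Scanning for 'c':
  pos 1: 'c' -> replacement #1
  pos 2: 'c' -> replacement #2
  pos 10: 'c' -> replacement #3
  pos 13: 'c' -> replacement #4
Total replacements: 4

4


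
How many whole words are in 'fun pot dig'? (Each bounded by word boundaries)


Word boundaries (\b) mark the start/end of each word.
Text: 'fun pot dig'
Splitting by whitespace:
  Word 1: 'fun'
  Word 2: 'pot'
  Word 3: 'dig'
Total whole words: 3

3


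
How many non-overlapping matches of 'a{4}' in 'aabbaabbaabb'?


Pattern 'a{4}' matches exactly 4 consecutive a's (greedy, non-overlapping).
String: 'aabbaabbaabb'
Scanning for runs of a's:
  Run at pos 0: 'aa' (length 2) -> 0 match(es)
  Run at pos 4: 'aa' (length 2) -> 0 match(es)
  Run at pos 8: 'aa' (length 2) -> 0 match(es)
Matches found: []
Total: 0

0


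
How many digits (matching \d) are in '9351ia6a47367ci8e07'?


\d matches any digit 0-9.
Scanning '9351ia6a47367ci8e07':
  pos 0: '9' -> DIGIT
  pos 1: '3' -> DIGIT
  pos 2: '5' -> DIGIT
  pos 3: '1' -> DIGIT
  pos 6: '6' -> DIGIT
  pos 8: '4' -> DIGIT
  pos 9: '7' -> DIGIT
  pos 10: '3' -> DIGIT
  pos 11: '6' -> DIGIT
  pos 12: '7' -> DIGIT
  pos 15: '8' -> DIGIT
  pos 17: '0' -> DIGIT
  pos 18: '7' -> DIGIT
Digits found: ['9', '3', '5', '1', '6', '4', '7', '3', '6', '7', '8', '0', '7']
Total: 13

13


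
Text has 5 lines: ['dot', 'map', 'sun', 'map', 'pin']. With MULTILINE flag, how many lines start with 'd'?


With MULTILINE flag, ^ matches the start of each line.
Lines: ['dot', 'map', 'sun', 'map', 'pin']
Checking which lines start with 'd':
  Line 1: 'dot' -> MATCH
  Line 2: 'map' -> no
  Line 3: 'sun' -> no
  Line 4: 'map' -> no
  Line 5: 'pin' -> no
Matching lines: ['dot']
Count: 1

1


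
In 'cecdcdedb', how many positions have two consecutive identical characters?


Looking for consecutive identical characters in 'cecdcdedb':
  pos 0-1: 'c' vs 'e' -> different
  pos 1-2: 'e' vs 'c' -> different
  pos 2-3: 'c' vs 'd' -> different
  pos 3-4: 'd' vs 'c' -> different
  pos 4-5: 'c' vs 'd' -> different
  pos 5-6: 'd' vs 'e' -> different
  pos 6-7: 'e' vs 'd' -> different
  pos 7-8: 'd' vs 'b' -> different
Consecutive identical pairs: []
Count: 0

0


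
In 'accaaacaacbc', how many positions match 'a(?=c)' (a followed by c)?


Lookahead 'a(?=c)' matches 'a' only when followed by 'c'.
String: 'accaaacaacbc'
Checking each position where char is 'a':
  pos 0: 'a' -> MATCH (next='c')
  pos 3: 'a' -> no (next='a')
  pos 4: 'a' -> no (next='a')
  pos 5: 'a' -> MATCH (next='c')
  pos 7: 'a' -> no (next='a')
  pos 8: 'a' -> MATCH (next='c')
Matching positions: [0, 5, 8]
Count: 3

3


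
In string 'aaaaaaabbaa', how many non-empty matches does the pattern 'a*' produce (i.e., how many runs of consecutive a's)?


Pattern 'a*' matches zero or more a's. We want non-empty runs of consecutive a's.
String: 'aaaaaaabbaa'
Walking through the string to find runs of a's:
  Run 1: positions 0-6 -> 'aaaaaaa'
  Run 2: positions 9-10 -> 'aa'
Non-empty runs found: ['aaaaaaa', 'aa']
Count: 2

2


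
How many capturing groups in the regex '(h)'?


To count capturing groups, count each '(' that starts a group.
Pattern: '(h)'
Walking through the pattern:
  Position 0: '(' -> group #1
Total capturing groups: 1

1


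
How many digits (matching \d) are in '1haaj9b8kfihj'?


\d matches any digit 0-9.
Scanning '1haaj9b8kfihj':
  pos 0: '1' -> DIGIT
  pos 5: '9' -> DIGIT
  pos 7: '8' -> DIGIT
Digits found: ['1', '9', '8']
Total: 3

3


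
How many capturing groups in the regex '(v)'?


To count capturing groups, count each '(' that starts a group.
Pattern: '(v)'
Walking through the pattern:
  Position 0: '(' -> group #1
Total capturing groups: 1

1


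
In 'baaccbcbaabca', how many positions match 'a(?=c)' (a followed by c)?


Lookahead 'a(?=c)' matches 'a' only when followed by 'c'.
String: 'baaccbcbaabca'
Checking each position where char is 'a':
  pos 1: 'a' -> no (next='a')
  pos 2: 'a' -> MATCH (next='c')
  pos 8: 'a' -> no (next='a')
  pos 9: 'a' -> no (next='b')
Matching positions: [2]
Count: 1

1


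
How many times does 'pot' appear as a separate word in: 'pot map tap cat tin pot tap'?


Scanning each word for exact match 'pot':
  Word 1: 'pot' -> MATCH
  Word 2: 'map' -> no
  Word 3: 'tap' -> no
  Word 4: 'cat' -> no
  Word 5: 'tin' -> no
  Word 6: 'pot' -> MATCH
  Word 7: 'tap' -> no
Total matches: 2

2


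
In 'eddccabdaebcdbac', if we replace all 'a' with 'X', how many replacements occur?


re.sub('a', 'X', text) replaces every occurrence of 'a' with 'X'.
Text: 'eddccabdaebcdbac'
Scanning for 'a':
  pos 5: 'a' -> replacement #1
  pos 8: 'a' -> replacement #2
  pos 14: 'a' -> replacement #3
Total replacements: 3

3


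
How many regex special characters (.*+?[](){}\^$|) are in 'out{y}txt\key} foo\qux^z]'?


Regex special characters are: . * + ? [ ] ( ) { } \ ^ $ |
Scanning 'out{y}txt\key} foo\qux^z]':
  pos 3: '{' -> SPECIAL
  pos 5: '}' -> SPECIAL
  pos 9: '\' -> SPECIAL
  pos 13: '}' -> SPECIAL
  pos 18: '\' -> SPECIAL
  pos 22: '^' -> SPECIAL
  pos 24: ']' -> SPECIAL
Special chars found: ['{', '}', '\\', '}', '\\', '^', ']']
Total: 7

7


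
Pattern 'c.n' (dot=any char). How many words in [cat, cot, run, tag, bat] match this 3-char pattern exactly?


Pattern 'c.n' means: starts with 'c', any single char, ends with 'n'.
Checking each word (must be exactly 3 chars):
  'cat' (len=3): no
  'cot' (len=3): no
  'run' (len=3): no
  'tag' (len=3): no
  'bat' (len=3): no
Matching words: []
Total: 0

0


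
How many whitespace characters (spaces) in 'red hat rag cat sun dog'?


\s matches whitespace characters (spaces, tabs, etc.).
Text: 'red hat rag cat sun dog'
This text has 6 words separated by spaces.
Number of spaces = number of words - 1 = 6 - 1 = 5

5
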